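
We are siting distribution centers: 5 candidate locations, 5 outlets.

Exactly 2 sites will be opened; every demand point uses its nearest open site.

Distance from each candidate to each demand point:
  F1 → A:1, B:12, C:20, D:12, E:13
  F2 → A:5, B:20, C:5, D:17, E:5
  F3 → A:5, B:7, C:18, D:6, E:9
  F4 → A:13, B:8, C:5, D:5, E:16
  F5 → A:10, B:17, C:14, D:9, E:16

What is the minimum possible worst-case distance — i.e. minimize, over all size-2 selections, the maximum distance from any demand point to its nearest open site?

7

Open {F2, F3}.
  Farthest demand point is B at distance 7 (to F3); all others are ≤ 7.
With {F2, F4} the worst case is 8.
With {F3, F4} the worst case is 9.
No size-2 selection achieves below 7.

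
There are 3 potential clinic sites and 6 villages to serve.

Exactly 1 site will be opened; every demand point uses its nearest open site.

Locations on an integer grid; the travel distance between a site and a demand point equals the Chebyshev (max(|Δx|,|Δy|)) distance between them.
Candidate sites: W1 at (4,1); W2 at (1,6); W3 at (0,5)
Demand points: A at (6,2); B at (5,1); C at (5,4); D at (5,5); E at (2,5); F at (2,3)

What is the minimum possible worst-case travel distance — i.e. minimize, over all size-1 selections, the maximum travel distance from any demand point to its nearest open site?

Open {W1}.
  Farthest demand point is D at travel distance 4 (to W1); all others are ≤ 4.
With {W2} the worst case is 5.
With {W3} the worst case is 6.
No size-1 selection achieves below 4.

4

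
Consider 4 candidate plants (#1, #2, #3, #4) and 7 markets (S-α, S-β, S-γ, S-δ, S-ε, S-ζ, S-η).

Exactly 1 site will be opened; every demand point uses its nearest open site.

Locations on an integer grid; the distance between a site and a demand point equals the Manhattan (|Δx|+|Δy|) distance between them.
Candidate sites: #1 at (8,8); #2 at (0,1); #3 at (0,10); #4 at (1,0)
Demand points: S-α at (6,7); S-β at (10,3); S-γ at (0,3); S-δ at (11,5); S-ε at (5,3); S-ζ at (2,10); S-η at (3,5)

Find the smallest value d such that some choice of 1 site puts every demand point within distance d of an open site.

Open {#1}.
  Farthest demand point is S-γ at distance 13 (to #1); all others are ≤ 13.
With {#2} the worst case is 15.
With {#4} the worst case is 15.
No size-1 selection achieves below 13.

13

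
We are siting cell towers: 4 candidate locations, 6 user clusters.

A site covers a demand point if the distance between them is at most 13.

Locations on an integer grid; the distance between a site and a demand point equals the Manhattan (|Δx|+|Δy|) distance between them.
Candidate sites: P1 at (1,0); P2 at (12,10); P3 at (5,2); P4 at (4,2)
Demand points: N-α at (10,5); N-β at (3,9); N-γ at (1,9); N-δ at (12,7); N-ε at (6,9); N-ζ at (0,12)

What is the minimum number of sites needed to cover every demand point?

2

Coverage sets (demand points within 13 of each site):
  P1: {N-β, N-γ, N-ζ}
  P2: {N-α, N-β, N-γ, N-δ, N-ε}
  P3: {N-α, N-β, N-γ, N-δ, N-ε}
  P4: {N-α, N-β, N-γ, N-δ, N-ε}
No single site covers all 6 demand points.
But {P1, P2} covers everything, so the minimum is 2.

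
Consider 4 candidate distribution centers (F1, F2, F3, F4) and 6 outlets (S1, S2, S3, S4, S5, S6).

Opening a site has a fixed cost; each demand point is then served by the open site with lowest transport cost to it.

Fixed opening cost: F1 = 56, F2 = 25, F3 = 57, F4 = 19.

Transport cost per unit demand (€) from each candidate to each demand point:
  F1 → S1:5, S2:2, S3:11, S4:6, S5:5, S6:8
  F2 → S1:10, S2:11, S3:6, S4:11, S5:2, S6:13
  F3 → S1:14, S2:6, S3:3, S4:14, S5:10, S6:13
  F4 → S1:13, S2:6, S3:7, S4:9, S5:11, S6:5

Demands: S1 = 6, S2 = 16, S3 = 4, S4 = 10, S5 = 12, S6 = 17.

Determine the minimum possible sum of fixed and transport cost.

355

Open {F1, F2, F4}: assign each demand point to its cheapest open site.
  S1→F1 6×5=30, S2→F1 16×2=32, S3→F2 4×6=24, S4→F1 10×6=60, S5→F2 12×2=24, S6→F4 17×5=85
  transport cost 255, fixed 100 → total 355.
Compare {F1, F4}: transport cost 295 + fixed 75 = 370.
Compare {F1, F2}: transport cost 306 + fixed 81 = 387.
Compare {F1, F2, F3, F4}: transport cost 243 + fixed 157 = 400.
All other subsets cost ≥ 370. Minimum total cost: 355.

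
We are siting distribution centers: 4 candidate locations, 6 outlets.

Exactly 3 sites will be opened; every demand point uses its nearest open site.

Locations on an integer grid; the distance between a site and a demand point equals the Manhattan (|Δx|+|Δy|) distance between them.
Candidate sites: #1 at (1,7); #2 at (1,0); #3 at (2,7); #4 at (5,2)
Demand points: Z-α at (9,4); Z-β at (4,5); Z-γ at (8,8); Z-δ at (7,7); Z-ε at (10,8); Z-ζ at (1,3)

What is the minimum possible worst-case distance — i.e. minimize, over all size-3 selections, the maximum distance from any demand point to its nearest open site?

Open {#1, #3, #4}.
  Farthest demand point is Z-ε at distance 9 (to #3); all others are ≤ 9.
With {#2, #3, #4} the worst case is 9.
With {#1, #2, #3} the worst case is 10.
No size-3 selection achieves below 9.

9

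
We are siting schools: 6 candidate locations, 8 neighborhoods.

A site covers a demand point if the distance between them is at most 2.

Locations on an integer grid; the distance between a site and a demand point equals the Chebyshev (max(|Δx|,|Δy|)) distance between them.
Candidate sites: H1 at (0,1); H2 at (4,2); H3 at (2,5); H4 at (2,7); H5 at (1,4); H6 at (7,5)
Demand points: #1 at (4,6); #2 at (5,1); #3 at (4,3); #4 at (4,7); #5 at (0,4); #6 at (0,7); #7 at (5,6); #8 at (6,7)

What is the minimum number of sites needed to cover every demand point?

3

Coverage sets (demand points within 2 of each site):
  H1: {}
  H2: {#2, #3}
  H3: {#1, #3, #4, #5, #6}
  H4: {#1, #4, #6}
  H5: {#5}
  H6: {#7, #8}
No 2 sites suffice: every size-2 union leaves at least one demand point uncovered.
But {H2, H3, H6} covers everything, so the minimum is 3.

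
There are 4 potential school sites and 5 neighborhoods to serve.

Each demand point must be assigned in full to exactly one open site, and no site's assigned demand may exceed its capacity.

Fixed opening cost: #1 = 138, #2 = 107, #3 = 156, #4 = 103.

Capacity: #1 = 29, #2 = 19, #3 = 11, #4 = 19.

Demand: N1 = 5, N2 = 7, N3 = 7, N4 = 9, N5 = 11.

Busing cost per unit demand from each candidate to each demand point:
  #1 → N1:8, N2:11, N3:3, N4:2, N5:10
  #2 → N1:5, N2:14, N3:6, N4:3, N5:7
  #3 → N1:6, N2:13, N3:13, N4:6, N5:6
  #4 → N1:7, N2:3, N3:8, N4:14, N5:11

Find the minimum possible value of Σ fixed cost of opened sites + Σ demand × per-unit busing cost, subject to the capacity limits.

Open {#1, #4}; cheapest assignment that respects the capacities:
  #1 (cap 29, load 27): N3, N4, N5 — cost 7×3 + 9×2 + 11×10 = 149
  #4 (cap 19, load 12): N1, N2 — cost 5×7 + 7×3 = 56
  Shipping 205, fixed 241 → total 446.
  Any other capacity-feasible assignment to {#1, #4} ships for at least 205.
Compare {#1, #2}: its best feasible assignment gives total 463.
Compare {#1, #2, #4}: its best feasible assignment gives total 510.
Every other set of open sites that can feasibly serve all demand totals ≥ 463 even under its best assignment. Minimum: 446.

446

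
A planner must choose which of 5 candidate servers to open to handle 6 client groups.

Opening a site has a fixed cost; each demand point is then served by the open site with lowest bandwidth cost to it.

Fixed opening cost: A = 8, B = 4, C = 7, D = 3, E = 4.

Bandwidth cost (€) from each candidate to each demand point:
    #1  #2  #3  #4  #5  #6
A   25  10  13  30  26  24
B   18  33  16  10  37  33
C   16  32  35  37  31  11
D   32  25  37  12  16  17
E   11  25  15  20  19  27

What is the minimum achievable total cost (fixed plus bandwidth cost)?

94

Open {A, D, E}: assign each demand point to its cheapest open site.
  #1→E 11, #2→A 10, #3→A 13, #4→D 12, #5→D 16, #6→D 17
  bandwidth cost 79, fixed 15 → total 94.
Compare {A, C, D, E}: bandwidth cost 73 + fixed 22 = 95.
Compare {A, C, D}: bandwidth cost 78 + fixed 18 = 96.
Compare {A, B, D, E}: bandwidth cost 77 + fixed 19 = 96.
All other subsets cost ≥ 95. Minimum total cost: 94.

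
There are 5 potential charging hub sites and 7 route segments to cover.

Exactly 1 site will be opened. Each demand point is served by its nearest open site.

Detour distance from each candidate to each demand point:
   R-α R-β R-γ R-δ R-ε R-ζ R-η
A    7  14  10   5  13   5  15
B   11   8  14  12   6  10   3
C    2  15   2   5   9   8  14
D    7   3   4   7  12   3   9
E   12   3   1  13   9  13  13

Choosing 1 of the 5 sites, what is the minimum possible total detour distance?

45

Open {D}.
  R-α→D 7, R-β→D 3, R-γ→D 4, R-δ→D 7, R-ε→D 12, R-ζ→D 3, R-η→D 9  ⇒ total 45.
Compare {C}: total 55.
Compare {B}: total 64.
No size-1 selection does better; minimum is 45.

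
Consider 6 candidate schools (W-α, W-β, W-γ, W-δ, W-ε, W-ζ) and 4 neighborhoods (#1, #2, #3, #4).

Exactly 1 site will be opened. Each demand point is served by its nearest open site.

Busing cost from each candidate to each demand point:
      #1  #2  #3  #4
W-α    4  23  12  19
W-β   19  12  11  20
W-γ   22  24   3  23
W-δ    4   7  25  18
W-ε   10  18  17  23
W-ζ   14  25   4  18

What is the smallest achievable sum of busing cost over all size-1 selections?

Open {W-δ}.
  #1→W-δ 4, #2→W-δ 7, #3→W-δ 25, #4→W-δ 18  ⇒ total 54.
Compare {W-α}: total 58.
Compare {W-ζ}: total 61.
No size-1 selection does better; minimum is 54.

54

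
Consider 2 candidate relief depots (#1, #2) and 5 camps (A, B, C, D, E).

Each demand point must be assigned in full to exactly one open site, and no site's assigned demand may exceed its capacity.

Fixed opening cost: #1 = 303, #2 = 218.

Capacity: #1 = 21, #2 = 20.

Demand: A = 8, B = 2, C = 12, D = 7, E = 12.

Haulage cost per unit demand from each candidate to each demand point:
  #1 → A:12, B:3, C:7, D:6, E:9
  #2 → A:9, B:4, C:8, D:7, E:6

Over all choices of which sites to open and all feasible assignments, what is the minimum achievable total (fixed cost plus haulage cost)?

Open {#1, #2}; cheapest assignment that respects the capacities:
  #1 (cap 21, load 21): B, C, D — cost 2×3 + 12×7 + 7×6 = 132
  #2 (cap 20, load 20): A, E — cost 8×9 + 12×6 = 144
  Shipping 276, fixed 521 → total 797.
  Any other capacity-feasible assignment to {#1, #2} ships for at least 276.
Total demand is 41 and no other set of sites has combined capacity ≥ 41, so {#1, #2} is the only feasible choice of open sites. Minimum: 797.

797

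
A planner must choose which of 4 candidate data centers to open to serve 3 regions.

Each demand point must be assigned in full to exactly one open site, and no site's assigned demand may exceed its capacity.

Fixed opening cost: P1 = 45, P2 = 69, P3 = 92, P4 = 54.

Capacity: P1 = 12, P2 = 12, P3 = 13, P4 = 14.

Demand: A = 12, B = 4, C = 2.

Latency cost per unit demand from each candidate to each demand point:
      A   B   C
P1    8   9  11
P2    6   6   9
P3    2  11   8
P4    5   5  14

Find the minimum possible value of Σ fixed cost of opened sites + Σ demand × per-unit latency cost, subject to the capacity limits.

Open {P1, P4}; cheapest assignment that respects the capacities:
  P1 (cap 12, load 6): B, C — cost 4×9 + 2×11 = 58
  P4 (cap 14, load 12): A — cost 12×5 = 60
  Shipping 118, fixed 99 → total 217.
  Any other capacity-feasible assignment to {P1, P4} ships for at least 118.
Compare {P3, P4}: its best feasible assignment gives total 218.
Compare {P1, P3}: its best feasible assignment gives total 219.
Every other set of open sites that can feasibly serve all demand totals ≥ 218 even under its best assignment. Minimum: 217.

217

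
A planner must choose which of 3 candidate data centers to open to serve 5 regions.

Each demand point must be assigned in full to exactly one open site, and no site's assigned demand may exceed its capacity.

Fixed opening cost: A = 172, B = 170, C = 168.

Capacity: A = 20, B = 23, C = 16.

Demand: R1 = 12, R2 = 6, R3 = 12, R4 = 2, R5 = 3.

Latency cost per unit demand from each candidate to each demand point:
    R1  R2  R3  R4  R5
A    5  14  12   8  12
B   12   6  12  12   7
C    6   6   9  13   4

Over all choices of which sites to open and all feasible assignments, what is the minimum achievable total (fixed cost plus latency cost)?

Open {A, B}; cheapest assignment that respects the capacities:
  A (cap 20, load 14): R1, R4 — cost 12×5 + 2×8 = 76
  B (cap 23, load 21): R2, R3, R5 — cost 6×6 + 12×12 + 3×7 = 201
  Shipping 277, fixed 342 → total 619.
  Any other capacity-feasible assignment to {A, B} ships for at least 277.
Compare {A, C}: its best feasible assignment gives total 620.
Compare {B, C}: its best feasible assignment gives total 626.
Every other set of open sites that can feasibly serve all demand totals ≥ 620 even under its best assignment. Minimum: 619.

619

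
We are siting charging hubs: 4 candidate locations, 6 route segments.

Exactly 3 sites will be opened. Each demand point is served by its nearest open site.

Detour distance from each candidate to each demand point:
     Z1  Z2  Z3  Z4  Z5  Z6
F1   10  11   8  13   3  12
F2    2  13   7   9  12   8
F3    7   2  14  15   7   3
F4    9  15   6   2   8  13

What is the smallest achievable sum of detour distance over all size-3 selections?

Open {F2, F3, F4}.
  Z1→F2 2, Z2→F3 2, Z3→F4 6, Z4→F4 2, Z5→F3 7, Z6→F3 3  ⇒ total 22.
Compare {F1, F3, F4}: total 23.
Compare {F1, F2, F3}: total 26.
No size-3 selection does better; minimum is 22.

22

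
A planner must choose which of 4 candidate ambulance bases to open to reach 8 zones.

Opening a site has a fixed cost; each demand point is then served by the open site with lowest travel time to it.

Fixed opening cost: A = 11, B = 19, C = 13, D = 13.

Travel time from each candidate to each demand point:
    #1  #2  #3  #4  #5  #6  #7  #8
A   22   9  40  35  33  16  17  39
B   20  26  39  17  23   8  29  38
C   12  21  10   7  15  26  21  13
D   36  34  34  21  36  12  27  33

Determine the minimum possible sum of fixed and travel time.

Open {A, C}: assign each demand point to its cheapest open site.
  #1→C 12, #2→A 9, #3→C 10, #4→C 7, #5→C 15, #6→A 16, #7→A 17, #8→C 13
  travel time 99, fixed 24 → total 123.
Compare {A, C, D}: travel time 95 + fixed 37 = 132.
Compare {A, B, C}: travel time 91 + fixed 43 = 134.
Compare {C, D}: travel time 111 + fixed 26 = 137.
All other subsets cost ≥ 132. Minimum total cost: 123.

123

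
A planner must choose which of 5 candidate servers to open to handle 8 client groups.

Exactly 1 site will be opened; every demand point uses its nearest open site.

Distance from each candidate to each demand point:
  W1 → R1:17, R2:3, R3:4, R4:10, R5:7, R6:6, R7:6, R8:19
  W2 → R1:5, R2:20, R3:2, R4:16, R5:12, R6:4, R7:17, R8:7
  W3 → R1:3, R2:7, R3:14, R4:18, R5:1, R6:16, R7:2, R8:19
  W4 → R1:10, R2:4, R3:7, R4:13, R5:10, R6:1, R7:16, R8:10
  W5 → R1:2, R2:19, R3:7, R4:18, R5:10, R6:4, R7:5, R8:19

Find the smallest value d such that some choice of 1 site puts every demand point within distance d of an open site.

16

Open {W4}.
  Farthest demand point is R7 at distance 16 (to W4); all others are ≤ 16.
With {W1} the worst case is 19.
With {W3} the worst case is 19.
No size-1 selection achieves below 16.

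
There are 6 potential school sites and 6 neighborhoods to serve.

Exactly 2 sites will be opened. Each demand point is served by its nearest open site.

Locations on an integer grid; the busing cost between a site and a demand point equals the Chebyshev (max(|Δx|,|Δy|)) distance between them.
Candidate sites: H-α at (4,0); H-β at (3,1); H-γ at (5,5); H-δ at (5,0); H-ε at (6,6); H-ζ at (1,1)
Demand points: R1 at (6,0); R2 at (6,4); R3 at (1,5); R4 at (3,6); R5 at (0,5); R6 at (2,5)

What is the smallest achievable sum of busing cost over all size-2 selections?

16

Open {H-γ, H-δ}.
  R1→H-δ 1, R2→H-γ 1, R3→H-γ 4, R4→H-γ 2, R5→H-γ 5, R6→H-γ 3  ⇒ total 16.
Compare {H-α, H-γ}: total 17.
Compare {H-β, H-γ}: total 17.
No size-2 selection does better; minimum is 16.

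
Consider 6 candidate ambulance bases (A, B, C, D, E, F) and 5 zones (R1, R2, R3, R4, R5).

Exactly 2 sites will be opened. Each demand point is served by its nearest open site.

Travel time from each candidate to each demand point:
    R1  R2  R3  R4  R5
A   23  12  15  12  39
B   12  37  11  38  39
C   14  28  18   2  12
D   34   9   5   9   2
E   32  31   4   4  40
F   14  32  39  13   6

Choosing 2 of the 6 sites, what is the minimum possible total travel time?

32

Open {C, D}.
  R1→C 14, R2→D 9, R3→D 5, R4→C 2, R5→D 2  ⇒ total 32.
Compare {B, D}: total 37.
Compare {D, F}: total 39.
No size-2 selection does better; minimum is 32.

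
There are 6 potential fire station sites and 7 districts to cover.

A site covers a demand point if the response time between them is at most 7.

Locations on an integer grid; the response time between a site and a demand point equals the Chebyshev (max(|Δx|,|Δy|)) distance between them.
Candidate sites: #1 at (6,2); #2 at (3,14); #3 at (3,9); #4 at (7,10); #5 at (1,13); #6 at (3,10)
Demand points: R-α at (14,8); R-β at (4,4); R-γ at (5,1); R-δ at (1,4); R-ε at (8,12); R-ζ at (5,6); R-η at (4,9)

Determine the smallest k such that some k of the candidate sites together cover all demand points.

2

Coverage sets (demand points within 7 of each site):
  #1: {R-β, R-γ, R-δ, R-ζ, R-η}
  #2: {R-ε, R-η}
  #3: {R-β, R-δ, R-ε, R-ζ, R-η}
  #4: {R-α, R-β, R-δ, R-ε, R-ζ, R-η}
  #5: {R-ε, R-ζ, R-η}
  #6: {R-β, R-δ, R-ε, R-ζ, R-η}
No single site covers all 7 demand points.
But {#1, #4} covers everything, so the minimum is 2.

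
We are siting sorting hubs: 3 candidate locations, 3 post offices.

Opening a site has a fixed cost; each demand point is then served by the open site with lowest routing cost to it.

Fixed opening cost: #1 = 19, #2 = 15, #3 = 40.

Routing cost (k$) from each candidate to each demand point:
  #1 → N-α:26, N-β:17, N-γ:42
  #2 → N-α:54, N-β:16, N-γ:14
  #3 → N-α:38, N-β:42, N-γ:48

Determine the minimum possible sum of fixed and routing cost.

Open {#1, #2}: assign each demand point to its cheapest open site.
  N-α→#1 26, N-β→#2 16, N-γ→#2 14
  routing cost 56, fixed 34 → total 90.
Compare {#2}: routing cost 84 + fixed 15 = 99.
Compare {#1}: routing cost 85 + fixed 19 = 104.
Compare {#2, #3}: routing cost 68 + fixed 55 = 123.
All other subsets cost ≥ 99. Minimum total cost: 90.

90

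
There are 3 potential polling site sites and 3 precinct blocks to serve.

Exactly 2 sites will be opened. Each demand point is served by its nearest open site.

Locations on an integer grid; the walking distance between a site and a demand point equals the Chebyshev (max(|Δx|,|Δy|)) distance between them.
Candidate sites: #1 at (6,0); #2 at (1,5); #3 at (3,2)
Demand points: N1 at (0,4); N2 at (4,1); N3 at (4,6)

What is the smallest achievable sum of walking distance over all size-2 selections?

5

Open {#2, #3}.
  N1→#2 1, N2→#3 1, N3→#2 3  ⇒ total 5.
Compare {#1, #2}: total 6.
Compare {#1, #3}: total 8.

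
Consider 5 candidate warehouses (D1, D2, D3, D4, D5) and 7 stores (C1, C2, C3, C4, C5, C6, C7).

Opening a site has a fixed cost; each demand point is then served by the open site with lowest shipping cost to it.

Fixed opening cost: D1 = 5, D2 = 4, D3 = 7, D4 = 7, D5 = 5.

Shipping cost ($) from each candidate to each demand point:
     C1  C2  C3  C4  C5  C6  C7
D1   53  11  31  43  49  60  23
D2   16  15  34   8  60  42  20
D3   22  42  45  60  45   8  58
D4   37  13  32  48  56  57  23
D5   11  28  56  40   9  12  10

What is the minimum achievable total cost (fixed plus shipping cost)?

106

Open {D1, D2, D5}: assign each demand point to its cheapest open site.
  C1→D5 11, C2→D1 11, C3→D1 31, C4→D2 8, C5→D5 9, C6→D5 12, C7→D5 10
  shipping cost 92, fixed 14 → total 106.
Compare {D2, D5}: shipping cost 99 + fixed 9 = 108.
Compare {D1, D2, D3, D5}: shipping cost 88 + fixed 21 = 109.
Compare {D2, D3, D5}: shipping cost 95 + fixed 16 = 111.
All other subsets cost ≥ 108. Minimum total cost: 106.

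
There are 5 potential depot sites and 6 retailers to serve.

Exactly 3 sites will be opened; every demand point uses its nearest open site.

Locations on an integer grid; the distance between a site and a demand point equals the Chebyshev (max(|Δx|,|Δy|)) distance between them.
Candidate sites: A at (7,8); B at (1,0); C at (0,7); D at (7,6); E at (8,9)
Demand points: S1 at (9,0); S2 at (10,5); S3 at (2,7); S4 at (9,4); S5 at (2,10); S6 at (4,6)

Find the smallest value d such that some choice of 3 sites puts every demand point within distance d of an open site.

6

Open {A, B, D}.
  Farthest demand point is S1 at distance 6 (to D); all others are ≤ 6.
With {A, C, D} the worst case is 6.
With {A, D, E} the worst case is 6.
No size-3 selection achieves below 6.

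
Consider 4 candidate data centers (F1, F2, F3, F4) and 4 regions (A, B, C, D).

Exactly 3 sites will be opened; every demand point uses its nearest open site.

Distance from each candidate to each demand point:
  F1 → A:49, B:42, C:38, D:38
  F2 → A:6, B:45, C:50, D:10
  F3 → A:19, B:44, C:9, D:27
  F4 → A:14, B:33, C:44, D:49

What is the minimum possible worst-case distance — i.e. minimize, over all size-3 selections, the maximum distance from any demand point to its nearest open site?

33

Open {F1, F3, F4}.
  Farthest demand point is B at distance 33 (to F4); all others are ≤ 33.
With {F2, F3, F4} the worst case is 33.
With {F1, F2, F4} the worst case is 38.
No size-3 selection achieves below 33.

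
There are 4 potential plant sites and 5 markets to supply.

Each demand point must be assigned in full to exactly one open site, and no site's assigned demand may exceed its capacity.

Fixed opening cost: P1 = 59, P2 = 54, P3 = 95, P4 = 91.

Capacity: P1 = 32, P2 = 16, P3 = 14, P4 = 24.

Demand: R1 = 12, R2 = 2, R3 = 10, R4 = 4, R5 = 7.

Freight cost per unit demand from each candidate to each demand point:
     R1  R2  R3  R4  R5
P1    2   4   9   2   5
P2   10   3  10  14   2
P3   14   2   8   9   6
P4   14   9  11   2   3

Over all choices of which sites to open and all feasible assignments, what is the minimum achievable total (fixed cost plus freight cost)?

Open {P1, P2}; cheapest assignment that respects the capacities:
  P1 (cap 32, load 26): R1, R3, R4 — cost 12×2 + 10×9 + 4×2 = 122
  P2 (cap 16, load 9): R2, R5 — cost 2×3 + 7×2 = 20
  Shipping 142, fixed 113 → total 255.
  Any other capacity-feasible assignment to {P1, P2} ships for at least 142.
Compare {P1, P4}: its best feasible assignment gives total 301.
Compare {P1, P3}: its best feasible assignment gives total 305.
Every other set of open sites that can feasibly serve all demand totals ≥ 301 even under its best assignment. Minimum: 255.

255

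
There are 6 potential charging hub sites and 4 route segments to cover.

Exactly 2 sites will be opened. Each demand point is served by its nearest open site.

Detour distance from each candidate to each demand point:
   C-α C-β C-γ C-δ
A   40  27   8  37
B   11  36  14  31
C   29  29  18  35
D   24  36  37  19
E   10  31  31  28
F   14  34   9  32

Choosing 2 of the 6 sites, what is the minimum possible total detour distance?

Open {A, E}.
  C-α→E 10, C-β→A 27, C-γ→A 8, C-δ→E 28  ⇒ total 73.
Compare {D, F}: total 76.
Compare {A, B}: total 77.
No size-2 selection does better; minimum is 73.

73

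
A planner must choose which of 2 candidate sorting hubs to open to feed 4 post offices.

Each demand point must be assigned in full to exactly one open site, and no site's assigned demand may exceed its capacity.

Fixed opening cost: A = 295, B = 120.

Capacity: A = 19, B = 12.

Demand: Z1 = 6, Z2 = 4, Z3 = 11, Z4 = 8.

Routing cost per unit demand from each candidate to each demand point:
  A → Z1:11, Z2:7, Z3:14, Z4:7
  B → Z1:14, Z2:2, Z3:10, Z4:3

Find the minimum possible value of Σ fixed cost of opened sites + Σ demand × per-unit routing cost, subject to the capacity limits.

667

Open {A, B}; cheapest assignment that respects the capacities:
  A (cap 19, load 17): Z1, Z3 — cost 6×11 + 11×14 = 220
  B (cap 12, load 12): Z2, Z4 — cost 4×2 + 8×3 = 32
  Shipping 252, fixed 415 → total 667.
  Any other capacity-feasible assignment to {A, B} ships for at least 252.
Total demand is 29 and no other set of sites has combined capacity ≥ 29, so {A, B} is the only feasible choice of open sites. Minimum: 667.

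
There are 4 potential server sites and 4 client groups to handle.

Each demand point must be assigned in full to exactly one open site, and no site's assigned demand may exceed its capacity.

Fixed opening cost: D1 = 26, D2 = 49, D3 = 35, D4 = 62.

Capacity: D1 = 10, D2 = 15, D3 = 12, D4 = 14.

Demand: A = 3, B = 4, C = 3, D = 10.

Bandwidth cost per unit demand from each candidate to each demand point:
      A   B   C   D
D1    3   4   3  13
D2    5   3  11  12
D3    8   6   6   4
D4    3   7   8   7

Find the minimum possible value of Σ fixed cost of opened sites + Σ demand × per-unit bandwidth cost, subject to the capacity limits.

Open {D1, D3}; cheapest assignment that respects the capacities:
  D1 (cap 10, load 10): A, B, C — cost 3×3 + 4×4 + 3×3 = 34
  D3 (cap 12, load 10): D — cost 10×4 = 40
  Shipping 74, fixed 61 → total 135.
  Any other capacity-feasible assignment to {D1, D3} ships for at least 74.
Compare {D1, D2, D3}: its best feasible assignment gives total 180.
Compare {D2, D3}: its best feasible assignment gives total 184.
Every other set of open sites that can feasibly serve all demand totals ≥ 180 even under its best assignment. Minimum: 135.

135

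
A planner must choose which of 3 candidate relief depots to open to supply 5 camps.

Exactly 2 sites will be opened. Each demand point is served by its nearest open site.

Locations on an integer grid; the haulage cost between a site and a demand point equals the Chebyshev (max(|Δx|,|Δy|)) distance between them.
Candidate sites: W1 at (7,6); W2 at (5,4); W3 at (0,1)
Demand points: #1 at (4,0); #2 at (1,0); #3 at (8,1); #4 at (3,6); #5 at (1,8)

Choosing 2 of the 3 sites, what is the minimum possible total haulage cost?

Open {W2, W3}.
  #1→W2 4, #2→W3 1, #3→W2 3, #4→W2 2, #5→W2 4  ⇒ total 14.
Compare {W1, W2}: total 17.
Compare {W1, W3}: total 20.

14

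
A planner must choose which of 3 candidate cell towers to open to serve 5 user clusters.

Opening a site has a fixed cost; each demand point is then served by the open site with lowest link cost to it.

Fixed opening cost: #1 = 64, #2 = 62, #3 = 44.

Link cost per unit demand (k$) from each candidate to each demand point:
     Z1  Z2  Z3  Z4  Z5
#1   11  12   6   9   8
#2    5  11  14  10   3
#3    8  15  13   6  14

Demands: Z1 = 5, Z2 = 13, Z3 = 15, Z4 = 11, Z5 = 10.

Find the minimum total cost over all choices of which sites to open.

Open {#1, #2}: assign each demand point to its cheapest open site.
  Z1→#2 5×5=25, Z2→#2 13×11=143, Z3→#1 15×6=90, Z4→#1 11×9=99, Z5→#2 10×3=30
  link cost 387, fixed 126 → total 513.
Compare {#1, #2, #3}: link cost 354 + fixed 170 = 524.
Compare {#1, #3}: link cost 432 + fixed 108 = 540.
Compare {#1}: link cost 480 + fixed 64 = 544.
All other subsets cost ≥ 524. Minimum total cost: 513.

513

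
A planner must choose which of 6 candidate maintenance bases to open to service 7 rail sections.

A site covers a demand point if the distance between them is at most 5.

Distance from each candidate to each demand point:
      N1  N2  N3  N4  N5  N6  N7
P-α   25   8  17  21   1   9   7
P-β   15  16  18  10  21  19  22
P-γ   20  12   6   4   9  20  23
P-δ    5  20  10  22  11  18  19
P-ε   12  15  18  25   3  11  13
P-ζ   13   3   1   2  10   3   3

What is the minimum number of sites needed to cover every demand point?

Coverage sets (demand points within 5 of each site):
  P-α: {N5}
  P-β: {}
  P-γ: {N4}
  P-δ: {N1}
  P-ε: {N5}
  P-ζ: {N2, N3, N4, N6, N7}
No 2 sites suffice: every size-2 union leaves at least one demand point uncovered.
But {P-α, P-δ, P-ζ} covers everything, so the minimum is 3.

3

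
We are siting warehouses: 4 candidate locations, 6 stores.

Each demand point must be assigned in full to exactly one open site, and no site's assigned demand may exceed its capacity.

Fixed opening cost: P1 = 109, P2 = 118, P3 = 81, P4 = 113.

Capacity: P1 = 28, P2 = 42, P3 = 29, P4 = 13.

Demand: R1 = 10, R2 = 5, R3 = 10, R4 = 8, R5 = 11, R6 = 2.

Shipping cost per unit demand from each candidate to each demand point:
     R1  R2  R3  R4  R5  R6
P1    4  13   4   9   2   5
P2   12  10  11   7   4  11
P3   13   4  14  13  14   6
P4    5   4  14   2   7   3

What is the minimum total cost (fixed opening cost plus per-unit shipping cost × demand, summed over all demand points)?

467

Open {P1, P2}; cheapest assignment that respects the capacities:
  P1 (cap 28, load 22): R1, R3, R6 — cost 10×4 + 10×4 + 2×5 = 90
  P2 (cap 42, load 24): R2, R4, R5 — cost 5×10 + 8×7 + 11×4 = 150
  Shipping 240, fixed 227 → total 467.
  Any other capacity-feasible assignment to {P1, P2} ships for at least 240.
Compare {P1, P2, P4}: its best feasible assignment gives total 510.
Compare {P1, P3}: its best feasible assignment gives total 516.
Every other set of open sites that can feasibly serve all demand totals ≥ 510 even under its best assignment. Minimum: 467.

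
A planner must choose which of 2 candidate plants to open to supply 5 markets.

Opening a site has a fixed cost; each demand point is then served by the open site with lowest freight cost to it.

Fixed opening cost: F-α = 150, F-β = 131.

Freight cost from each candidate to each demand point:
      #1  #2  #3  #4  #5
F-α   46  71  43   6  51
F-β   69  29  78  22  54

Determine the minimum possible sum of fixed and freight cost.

367

Open {F-α}: assign each demand point to its cheapest open site.
  #1→F-α 46, #2→F-α 71, #3→F-α 43, #4→F-α 6, #5→F-α 51
  freight cost 217, fixed 150 → total 367.
Compare {F-β}: freight cost 252 + fixed 131 = 383.
Compare {F-α, F-β}: freight cost 175 + fixed 281 = 456.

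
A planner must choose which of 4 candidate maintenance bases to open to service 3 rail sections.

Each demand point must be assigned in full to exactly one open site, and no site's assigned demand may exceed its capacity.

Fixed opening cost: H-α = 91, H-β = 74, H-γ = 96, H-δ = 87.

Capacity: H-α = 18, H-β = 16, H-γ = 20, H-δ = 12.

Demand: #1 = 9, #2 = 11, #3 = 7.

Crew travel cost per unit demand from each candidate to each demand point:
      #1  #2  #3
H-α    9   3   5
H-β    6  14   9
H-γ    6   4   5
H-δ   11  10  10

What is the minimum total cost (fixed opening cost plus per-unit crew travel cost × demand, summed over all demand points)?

287

Open {H-α, H-β}; cheapest assignment that respects the capacities:
  H-α (cap 18, load 18): #2, #3 — cost 11×3 + 7×5 = 68
  H-β (cap 16, load 9): #1 — cost 9×6 = 54
  Shipping 122, fixed 165 → total 287.
  Any other capacity-feasible assignment to {H-α, H-β} ships for at least 122.
Compare {H-β, H-γ}: its best feasible assignment gives total 303.
Compare {H-α, H-γ}: its best feasible assignment gives total 309.
Every other set of open sites that can feasibly serve all demand totals ≥ 303 even under its best assignment. Minimum: 287.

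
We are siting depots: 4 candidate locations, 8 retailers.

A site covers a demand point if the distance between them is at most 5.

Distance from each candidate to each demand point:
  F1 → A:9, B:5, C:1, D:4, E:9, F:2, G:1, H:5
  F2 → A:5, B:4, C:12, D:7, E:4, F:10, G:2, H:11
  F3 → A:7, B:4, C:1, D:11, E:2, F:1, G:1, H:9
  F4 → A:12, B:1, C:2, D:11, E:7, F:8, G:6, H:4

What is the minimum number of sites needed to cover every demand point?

Coverage sets (demand points within 5 of each site):
  F1: {B, C, D, F, G, H}
  F2: {A, B, E, G}
  F3: {B, C, E, F, G}
  F4: {B, C, H}
No single site covers all 8 demand points.
But {F1, F2} covers everything, so the minimum is 2.

2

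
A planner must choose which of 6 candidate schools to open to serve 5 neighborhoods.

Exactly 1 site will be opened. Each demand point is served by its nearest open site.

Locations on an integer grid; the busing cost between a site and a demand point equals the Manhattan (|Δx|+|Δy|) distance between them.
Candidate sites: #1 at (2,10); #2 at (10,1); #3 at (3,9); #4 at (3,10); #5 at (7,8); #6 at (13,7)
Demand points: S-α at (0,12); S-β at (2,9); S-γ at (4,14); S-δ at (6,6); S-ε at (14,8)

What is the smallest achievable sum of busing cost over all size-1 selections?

Open {#3}.
  S-α→#3 6, S-β→#3 1, S-γ→#3 6, S-δ→#3 6, S-ε→#3 12  ⇒ total 31.
Compare {#4}: total 32.
Compare {#1}: total 33.
No size-1 selection does better; minimum is 31.

31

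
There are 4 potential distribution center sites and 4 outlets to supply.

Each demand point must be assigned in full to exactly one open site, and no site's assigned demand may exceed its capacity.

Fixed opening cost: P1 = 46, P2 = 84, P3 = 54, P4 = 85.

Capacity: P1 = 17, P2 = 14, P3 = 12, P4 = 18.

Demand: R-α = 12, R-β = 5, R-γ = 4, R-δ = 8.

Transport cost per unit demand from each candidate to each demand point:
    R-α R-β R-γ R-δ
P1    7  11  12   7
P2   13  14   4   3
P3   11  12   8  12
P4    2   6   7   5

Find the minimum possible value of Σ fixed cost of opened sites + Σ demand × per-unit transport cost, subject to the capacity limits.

Open {P2, P4}; cheapest assignment that respects the capacities:
  P2 (cap 14, load 12): R-γ, R-δ — cost 4×4 + 8×3 = 40
  P4 (cap 18, load 17): R-α, R-β — cost 12×2 + 5×6 = 54
  Shipping 94, fixed 169 → total 263.
  Any other capacity-feasible assignment to {P2, P4} ships for at least 94.
Compare {P1, P4}: its best feasible assignment gives total 289.
Compare {P1, P2}: its best feasible assignment gives total 309.
Every other set of open sites that can feasibly serve all demand totals ≥ 289 even under its best assignment. Minimum: 263.

263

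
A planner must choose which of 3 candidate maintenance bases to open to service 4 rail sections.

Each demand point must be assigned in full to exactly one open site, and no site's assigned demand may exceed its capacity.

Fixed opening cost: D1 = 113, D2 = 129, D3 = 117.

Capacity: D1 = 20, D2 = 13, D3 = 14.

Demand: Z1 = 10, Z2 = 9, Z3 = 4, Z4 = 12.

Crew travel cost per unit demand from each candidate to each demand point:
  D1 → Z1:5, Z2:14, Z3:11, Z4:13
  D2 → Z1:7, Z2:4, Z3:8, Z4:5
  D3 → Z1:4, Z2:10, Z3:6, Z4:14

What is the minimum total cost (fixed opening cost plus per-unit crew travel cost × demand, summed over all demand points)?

Open {D1, D2, D3}; cheapest assignment that respects the capacities:
  D1 (cap 20, load 10): Z1 — cost 10×5 = 50
  D2 (cap 13, load 12): Z4 — cost 12×5 = 60
  D3 (cap 14, load 13): Z2, Z3 — cost 9×10 + 4×6 = 114
  Shipping 224, fixed 359 → total 583.
  Any other capacity-feasible assignment to {D1, D2, D3} ships for at least 224.
Total demand is 35 and no other set of sites has combined capacity ≥ 35, so {D1, D2, D3} is the only feasible choice of open sites. Minimum: 583.

583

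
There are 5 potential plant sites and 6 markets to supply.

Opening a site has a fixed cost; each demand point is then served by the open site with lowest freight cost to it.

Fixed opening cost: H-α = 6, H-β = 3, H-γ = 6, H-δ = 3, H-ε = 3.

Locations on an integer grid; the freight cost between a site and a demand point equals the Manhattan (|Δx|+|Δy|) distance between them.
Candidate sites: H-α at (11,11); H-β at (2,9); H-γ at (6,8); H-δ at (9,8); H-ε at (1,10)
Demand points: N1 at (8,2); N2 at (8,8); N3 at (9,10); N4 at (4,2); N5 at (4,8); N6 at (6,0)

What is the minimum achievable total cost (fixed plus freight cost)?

Open {H-γ, H-δ}: assign each demand point to its cheapest open site.
  N1→H-δ 7, N2→H-δ 1, N3→H-δ 2, N4→H-γ 8, N5→H-γ 2, N6→H-γ 8
  freight cost 28, fixed 9 → total 37.
Compare {H-γ}: freight cost 33 + fixed 6 = 39.
Compare {H-β, H-δ}: freight cost 33 + fixed 6 = 39.
Compare {H-δ}: freight cost 37 + fixed 3 = 40.
All other subsets cost ≥ 39. Minimum total cost: 37.

37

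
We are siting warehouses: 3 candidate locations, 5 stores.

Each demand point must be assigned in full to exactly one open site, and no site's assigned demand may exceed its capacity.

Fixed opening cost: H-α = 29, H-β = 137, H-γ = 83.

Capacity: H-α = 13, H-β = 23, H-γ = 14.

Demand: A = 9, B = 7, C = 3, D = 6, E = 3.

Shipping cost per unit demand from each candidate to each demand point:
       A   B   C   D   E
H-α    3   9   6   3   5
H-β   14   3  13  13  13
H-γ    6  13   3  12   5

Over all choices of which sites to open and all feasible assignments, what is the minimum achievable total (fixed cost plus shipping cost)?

346

Open {H-α, H-β}; cheapest assignment that respects the capacities:
  H-α (cap 13, load 12): A, E — cost 9×3 + 3×5 = 42
  H-β (cap 23, load 16): B, C, D — cost 7×3 + 3×13 + 6×13 = 138
  Shipping 180, fixed 166 → total 346.
  Any other capacity-feasible assignment to {H-α, H-β} ships for at least 180.
Compare {H-α, H-β, H-γ}: its best feasible assignment gives total 366.
Compare {H-β, H-γ}: its best feasible assignment gives total 421.
Every other set of open sites that can feasibly serve all demand totals ≥ 366 even under its best assignment. Minimum: 346.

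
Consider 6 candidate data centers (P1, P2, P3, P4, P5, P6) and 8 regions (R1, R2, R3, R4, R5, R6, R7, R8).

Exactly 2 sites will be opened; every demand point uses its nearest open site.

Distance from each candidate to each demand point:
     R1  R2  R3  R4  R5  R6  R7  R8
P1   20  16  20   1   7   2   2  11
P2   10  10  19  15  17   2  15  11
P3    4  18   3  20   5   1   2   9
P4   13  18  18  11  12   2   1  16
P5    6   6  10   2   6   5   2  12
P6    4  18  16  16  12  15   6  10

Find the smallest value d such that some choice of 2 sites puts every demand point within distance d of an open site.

Open {P3, P5}.
  Farthest demand point is R8 at distance 9 (to P3); all others are ≤ 9.
With {P5, P6} the worst case is 10.
With {P1, P5} the worst case is 11.
No size-2 selection achieves below 9.

9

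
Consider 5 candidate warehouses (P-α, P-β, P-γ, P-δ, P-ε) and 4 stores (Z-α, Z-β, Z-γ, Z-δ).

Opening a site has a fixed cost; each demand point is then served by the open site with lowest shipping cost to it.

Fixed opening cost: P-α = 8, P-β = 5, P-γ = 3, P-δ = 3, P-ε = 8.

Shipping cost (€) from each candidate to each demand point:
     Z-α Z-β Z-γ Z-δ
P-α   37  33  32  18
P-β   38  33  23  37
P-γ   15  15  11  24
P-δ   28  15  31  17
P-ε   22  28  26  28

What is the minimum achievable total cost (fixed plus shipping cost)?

Open {P-γ, P-δ}: assign each demand point to its cheapest open site.
  Z-α→P-γ 15, Z-β→P-γ 15, Z-γ→P-γ 11, Z-δ→P-δ 17
  shipping cost 58, fixed 6 → total 64.
Compare {P-γ}: shipping cost 65 + fixed 3 = 68.
Compare {P-β, P-γ, P-δ}: shipping cost 58 + fixed 11 = 69.
Compare {P-α, P-γ}: shipping cost 59 + fixed 11 = 70.
All other subsets cost ≥ 68. Minimum total cost: 64.

64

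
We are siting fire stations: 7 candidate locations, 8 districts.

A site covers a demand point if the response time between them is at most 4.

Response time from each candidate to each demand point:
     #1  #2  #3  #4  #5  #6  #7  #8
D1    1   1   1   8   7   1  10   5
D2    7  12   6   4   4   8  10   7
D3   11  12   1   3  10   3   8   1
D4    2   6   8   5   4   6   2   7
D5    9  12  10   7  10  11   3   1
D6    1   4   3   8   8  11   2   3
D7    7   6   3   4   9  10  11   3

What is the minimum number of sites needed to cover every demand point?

Coverage sets (demand points within 4 of each site):
  D1: {#1, #2, #3, #6}
  D2: {#4, #5}
  D3: {#3, #4, #6, #8}
  D4: {#1, #5, #7}
  D5: {#7, #8}
  D6: {#1, #2, #3, #7, #8}
  D7: {#3, #4, #8}
No 2 sites suffice: every size-2 union leaves at least one demand point uncovered.
But {D1, D2, D5} covers everything, so the minimum is 3.

3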